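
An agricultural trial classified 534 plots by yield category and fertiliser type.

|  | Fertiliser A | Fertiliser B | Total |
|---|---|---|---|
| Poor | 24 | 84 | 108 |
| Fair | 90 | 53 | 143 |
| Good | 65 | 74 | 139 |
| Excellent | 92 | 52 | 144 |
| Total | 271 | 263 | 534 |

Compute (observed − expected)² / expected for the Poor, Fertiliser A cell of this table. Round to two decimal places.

17.32

Row total (Poor) = 108; column total (Fertiliser A) = 271; N = 534.
Expected count E = 108 × 271 / 534 = 54.809.
Contribution = (O − E)²/E = (24 − 54.809)² / 54.809 = 17.32.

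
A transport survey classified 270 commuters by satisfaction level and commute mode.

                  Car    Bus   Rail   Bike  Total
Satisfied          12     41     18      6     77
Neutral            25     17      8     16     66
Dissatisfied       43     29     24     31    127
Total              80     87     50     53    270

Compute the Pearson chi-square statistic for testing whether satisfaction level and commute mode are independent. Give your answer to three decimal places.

32.441

Grand total N = 270.
Expected counts (row total × column total / N):
  Satisfied, Car: 77×80/270 = 22.814815
  Satisfied, Bus: 77×87/270 = 24.811111
  Satisfied, Rail: 77×50/270 = 14.259259
  Satisfied, Bike: 77×53/270 = 15.114815
  Neutral, Car: 66×80/270 = 19.555556
  Neutral, Bus: 66×87/270 = 21.266667
  Neutral, Rail: 66×50/270 = 12.222222
  Neutral, Bike: 66×53/270 = 12.955556
  Dissatisfied, Car: 127×80/270 = 37.629630
  Dissatisfied, Bus: 127×87/270 = 40.922222
  Dissatisfied, Rail: 127×50/270 = 23.518519
  Dissatisfied, Bike: 127×53/270 = 24.929630
Contributions (O − E)²/E:
  (12 − 22.814815)²/22.814815 = 5.1265
  (41 − 24.811111)²/24.811111 = 10.5630
  (18 − 14.259259)²/14.259259 = 0.9813
  (6 − 15.114815)²/15.114815 = 5.4966
  (25 − 19.555556)²/19.555556 = 1.5158
  (17 − 21.266667)²/21.266667 = 0.8560
  (8 − 12.222222)²/12.222222 = 1.4586
  (16 − 12.955556)²/12.955556 = 0.7154
  (43 − 37.629630)²/37.629630 = 0.7664
  (29 − 40.922222)²/40.922222 = 3.4734
  (24 − 23.518519)²/23.518519 = 0.0099
  (31 − 24.929630)²/24.929630 = 1.4781
χ² = 5.1265 + 10.5630 + 0.9813 + 5.4966 + 1.5158 + 0.8560 + 1.4586 + 0.7154 + 0.7664 + 3.4734 + 0.0099 + 1.4781 = 32.441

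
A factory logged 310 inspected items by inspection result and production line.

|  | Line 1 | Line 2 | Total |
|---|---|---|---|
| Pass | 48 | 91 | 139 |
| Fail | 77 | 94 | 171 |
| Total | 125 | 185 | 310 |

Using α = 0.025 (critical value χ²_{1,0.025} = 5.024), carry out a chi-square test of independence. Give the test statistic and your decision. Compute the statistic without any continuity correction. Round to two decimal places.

3.51; fail to reject H₀

Grand total N = 310.
Expected counts (row total × column total / N):
  Pass, Line 1: 139×125/310 = 56.048
  Pass, Line 2: 139×185/310 = 82.952
  Fail, Line 1: 171×125/310 = 68.952
  Fail, Line 2: 171×185/310 = 102.048
Contributions (O − E)²/E:
  (48 − 56.048)²/56.048 = 1.1556
  (91 − 82.952)²/82.952 = 0.7808
  (77 − 68.952)²/68.952 = 0.9394
  (94 − 102.048)²/102.048 = 0.6347
χ² = 1.1556 + 0.7808 + 0.9394 + 0.6347 = 3.51
df = (2−1)(2−1) = 1. Since 3.51 < 5.024, fail to reject the null hypothesis of independence at α = 0.025.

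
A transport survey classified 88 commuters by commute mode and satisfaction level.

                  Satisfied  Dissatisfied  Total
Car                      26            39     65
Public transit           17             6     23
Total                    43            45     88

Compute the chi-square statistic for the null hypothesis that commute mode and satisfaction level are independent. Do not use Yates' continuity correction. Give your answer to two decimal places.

7.82

Grand total N = 88.
Expected counts (row total × column total / N):
  Car, Satisfied: 65×43/88 = 31.7614
  Car, Dissatisfied: 65×45/88 = 33.2386
  Public transit, Satisfied: 23×43/88 = 11.2386
  Public transit, Dissatisfied: 23×45/88 = 11.7614
Contributions (O − E)²/E:
  (26 − 31.7614)²/31.7614 = 1.0451
  (39 − 33.2386)²/33.2386 = 0.9987
  (17 − 11.2386)²/11.2386 = 2.9535
  (6 − 11.7614)²/11.7614 = 2.8223
χ² = 1.0451 + 0.9987 + 2.9535 + 2.8223 = 7.82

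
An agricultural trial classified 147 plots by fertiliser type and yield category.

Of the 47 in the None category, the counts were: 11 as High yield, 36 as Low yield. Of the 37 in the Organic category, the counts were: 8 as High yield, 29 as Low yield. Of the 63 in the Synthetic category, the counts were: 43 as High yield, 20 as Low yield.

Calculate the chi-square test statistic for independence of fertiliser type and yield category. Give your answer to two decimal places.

Row totals: 47, 37, 63. Column totals: 62, 85. Grand total N = 147.
Expected counts (row total × column total / N):
  None, High yield: 47×62/147 = 19.823
  None, Low yield: 47×85/147 = 27.177
  Organic, High yield: 37×62/147 = 15.605
  Organic, Low yield: 37×85/147 = 21.395
  Synthetic, High yield: 63×62/147 = 26.571
  Synthetic, Low yield: 63×85/147 = 36.429
Contributions (O − E)²/E:
  (11 − 19.823)²/19.823 = 3.9270
  (36 − 27.177)²/27.177 = 2.8644
  (8 − 15.605)²/15.605 = 3.7062
  (29 − 21.395)²/21.395 = 2.7032
  (43 − 26.571)²/26.571 = 10.1581
  (20 − 36.429)²/36.429 = 7.4093
χ² = 3.9270 + 2.8644 + 3.7062 + 2.7032 + 10.1581 + 7.4093 = 30.77

30.77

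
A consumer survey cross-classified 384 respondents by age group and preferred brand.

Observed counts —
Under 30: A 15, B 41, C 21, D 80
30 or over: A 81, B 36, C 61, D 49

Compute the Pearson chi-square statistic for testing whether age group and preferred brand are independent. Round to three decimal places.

Row totals: 157, 227. Column totals: 96, 77, 82, 129. Grand total N = 384.
Expected counts (row total × column total / N):
  Under 30, A: 157×96/384 = 39.2500
  Under 30, B: 157×77/384 = 31.4818
  Under 30, C: 157×82/384 = 33.5260
  Under 30, D: 157×129/384 = 52.7422
  30 or over, A: 227×96/384 = 56.7500
  30 or over, B: 227×77/384 = 45.5182
  30 or over, C: 227×82/384 = 48.4740
  30 or over, D: 227×129/384 = 76.2578
Contributions (O − E)²/E:
  (15 − 39.2500)²/39.2500 = 14.9825
  (41 − 31.4818)²/31.4818 = 2.8777
  (21 − 33.5260)²/33.5260 = 4.6800
  (80 − 52.7422)²/52.7422 = 14.0872
  (81 − 56.7500)²/56.7500 = 10.3623
  (36 − 45.5182)²/45.5182 = 1.9903
  (61 − 48.4740)²/48.4740 = 3.2368
  (49 − 76.2578)²/76.2578 = 9.7431
χ² = 14.9825 + 2.8777 + 4.6800 + 14.0872 + 10.3623 + 1.9903 + 3.2368 + 9.7431 = 61.960

61.960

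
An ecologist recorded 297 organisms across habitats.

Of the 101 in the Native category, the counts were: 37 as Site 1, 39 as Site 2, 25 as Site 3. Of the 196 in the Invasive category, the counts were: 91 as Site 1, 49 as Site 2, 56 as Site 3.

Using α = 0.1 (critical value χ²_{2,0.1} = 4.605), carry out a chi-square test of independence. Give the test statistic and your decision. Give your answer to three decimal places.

6.009; reject H₀

Row totals: 101, 196. Column totals: 128, 88, 81. Grand total N = 297.
Expected counts (row total × column total / N):
  Native, Site 1: 101×128/297 = 43.5286
  Native, Site 2: 101×88/297 = 29.9259
  Native, Site 3: 101×81/297 = 27.5455
  Invasive, Site 1: 196×128/297 = 84.4714
  Invasive, Site 2: 196×88/297 = 58.0741
  Invasive, Site 3: 196×81/297 = 53.4545
Contributions (O − E)²/E:
  (37 − 43.5286)²/43.5286 = 0.9792
  (39 − 29.9259)²/29.9259 = 2.7514
  (25 − 27.5455)²/27.5455 = 0.2352
  (91 − 84.4714)²/84.4714 = 0.5046
  (49 − 58.0741)²/58.0741 = 1.4178
  (56 − 53.4545)²/53.4545 = 0.1212
χ² = 0.9792 + 2.7514 + 0.2352 + 0.5046 + 1.4178 + 0.1212 = 6.009
df = (2−1)(3−1) = 2. Since 6.009 > 4.605, reject the null hypothesis of independence at α = 0.1.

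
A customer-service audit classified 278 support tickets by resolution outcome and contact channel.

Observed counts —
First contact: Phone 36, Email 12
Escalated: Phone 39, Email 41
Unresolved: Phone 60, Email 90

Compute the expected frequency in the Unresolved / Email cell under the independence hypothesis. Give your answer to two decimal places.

77.16

Row total (Unresolved) = 150; column total (Email) = 143; grand total N = 278.
Expected count = (row total × column total) / N = 150 × 143 / 278 = 77.16.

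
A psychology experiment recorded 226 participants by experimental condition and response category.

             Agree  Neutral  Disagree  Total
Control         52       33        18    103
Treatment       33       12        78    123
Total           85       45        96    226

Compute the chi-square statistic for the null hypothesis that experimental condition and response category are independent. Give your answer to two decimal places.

50.17

Grand total N = 226.
Expected counts (row total × column total / N):
  Control, Agree: 103×85/226 = 38.739
  Control, Neutral: 103×45/226 = 20.509
  Control, Disagree: 103×96/226 = 43.752
  Treatment, Agree: 123×85/226 = 46.261
  Treatment, Neutral: 123×45/226 = 24.491
  Treatment, Disagree: 123×96/226 = 52.248
Contributions (O − E)²/E:
  (52 − 38.739)²/38.739 = 4.5395
  (33 − 20.509)²/20.509 = 7.6076
  (18 − 43.752)²/43.752 = 15.1574
  (33 − 46.261)²/46.261 = 3.8013
  (12 − 24.491)²/24.491 = 6.3707
  (78 − 52.248)²/52.248 = 12.6926
χ² = 4.5395 + 7.6076 + 15.1574 + 3.8013 + 6.3707 + 12.6926 = 50.17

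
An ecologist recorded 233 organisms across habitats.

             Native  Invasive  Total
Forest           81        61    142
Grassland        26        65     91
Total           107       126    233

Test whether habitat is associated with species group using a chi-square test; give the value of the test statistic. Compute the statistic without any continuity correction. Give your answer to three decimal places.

18.102

Grand total N = 233.
Expected counts (row total × column total / N):
  Forest, Native: 142×107/233 = 65.2103
  Forest, Invasive: 142×126/233 = 76.7897
  Grassland, Native: 91×107/233 = 41.7897
  Grassland, Invasive: 91×126/233 = 49.2103
Contributions (O − E)²/E:
  (81 − 65.2103)²/65.2103 = 3.8232
  (61 − 76.7897)²/76.7897 = 3.2467
  (26 − 41.7897)²/41.7897 = 5.9659
  (65 − 49.2103)²/49.2103 = 5.0663
χ² = 3.8232 + 3.2467 + 5.9659 + 5.0663 = 18.102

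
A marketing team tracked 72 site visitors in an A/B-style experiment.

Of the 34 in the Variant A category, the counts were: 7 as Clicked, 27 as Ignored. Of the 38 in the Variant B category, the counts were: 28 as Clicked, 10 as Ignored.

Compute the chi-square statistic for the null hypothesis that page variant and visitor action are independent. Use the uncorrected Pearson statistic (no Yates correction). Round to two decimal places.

20.25

Row totals: 34, 38. Column totals: 35, 37. Grand total N = 72.
Expected counts (row total × column total / N):
  Variant A, Clicked: 34×35/72 = 16.528
  Variant A, Ignored: 34×37/72 = 17.472
  Variant B, Clicked: 38×35/72 = 18.472
  Variant B, Ignored: 38×37/72 = 19.528
Contributions (O − E)²/E:
  (7 − 16.528)²/16.528 = 5.4927
  (27 − 17.472)²/17.472 = 5.1959
  (28 − 18.472)²/18.472 = 4.9146
  (10 − 19.528)²/19.528 = 4.6489
χ² = 5.4927 + 5.1959 + 4.9146 + 4.6489 = 20.25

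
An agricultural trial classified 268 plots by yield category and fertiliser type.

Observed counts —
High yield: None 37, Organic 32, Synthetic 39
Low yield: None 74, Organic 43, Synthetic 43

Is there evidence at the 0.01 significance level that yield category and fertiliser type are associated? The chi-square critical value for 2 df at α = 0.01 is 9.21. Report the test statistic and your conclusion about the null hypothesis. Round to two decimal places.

Row totals: 108, 160. Column totals: 111, 75, 82. Grand total N = 268.
Expected counts (row total × column total / N):
  High yield, None: 108×111/268 = 44.731
  High yield, Organic: 108×75/268 = 30.224
  High yield, Synthetic: 108×82/268 = 33.045
  Low yield, None: 160×111/268 = 66.269
  Low yield, Organic: 160×75/268 = 44.776
  Low yield, Synthetic: 160×82/268 = 48.955
Contributions (O − E)²/E:
  (37 − 44.731)²/44.731 = 1.3362
  (32 − 30.224)²/30.224 = 0.1044
  (39 − 33.045)²/33.045 = 1.0731
  (74 − 66.269)²/66.269 = 0.9019
  (43 − 44.776)²/44.776 = 0.0704
  (43 − 48.955)²/48.955 = 0.7244
χ² = 1.3362 + 0.1044 + 1.0731 + 0.9019 + 0.0704 + 0.7244 = 4.21
df = (2−1)(3−1) = 2. Since 4.21 < 9.21, fail to reject the null hypothesis of independence at α = 0.01.

4.21; fail to reject H₀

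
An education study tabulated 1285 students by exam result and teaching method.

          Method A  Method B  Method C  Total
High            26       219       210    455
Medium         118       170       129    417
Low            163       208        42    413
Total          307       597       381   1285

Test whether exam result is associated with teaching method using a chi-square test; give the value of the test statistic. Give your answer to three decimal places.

207.681

Grand total N = 1285.
Expected counts (row total × column total / N):
  High, Method A: 455×307/1285 = 108.7043
  High, Method B: 455×597/1285 = 211.3891
  High, Method C: 455×381/1285 = 134.9066
  Medium, Method A: 417×307/1285 = 99.6257
  Medium, Method B: 417×597/1285 = 193.7346
  Medium, Method C: 417×381/1285 = 123.6397
  Low, Method A: 413×307/1285 = 98.6700
  Low, Method B: 413×597/1285 = 191.8763
  Low, Method C: 413×381/1285 = 122.4537
Contributions (O − E)²/E:
  (26 − 108.7043)²/108.7043 = 62.9230
  (219 − 211.3891)²/211.3891 = 0.2740
  (210 − 134.9066)²/134.9066 = 41.7994
  (118 − 99.6257)²/99.6257 = 3.3888
  (170 − 193.7346)²/193.7346 = 2.9077
  (129 − 123.6397)²/123.6397 = 0.2324
  (163 − 98.6700)²/98.6700 = 41.9413
  (208 − 191.8763)²/191.8763 = 1.3549
  (42 − 122.4537)²/122.4537 = 52.8591
χ² = 62.9230 + 0.2740 + 41.7994 + 3.3888 + 2.9077 + 0.2324 + 41.9413 + 1.3549 + 52.8591 = 207.681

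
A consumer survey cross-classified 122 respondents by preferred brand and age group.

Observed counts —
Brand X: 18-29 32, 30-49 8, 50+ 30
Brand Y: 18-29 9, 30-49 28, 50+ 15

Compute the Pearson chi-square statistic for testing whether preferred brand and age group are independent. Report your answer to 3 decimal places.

Row totals: 70, 52. Column totals: 41, 36, 45. Grand total N = 122.
Expected counts (row total × column total / N):
  Brand X, 18-29: 70×41/122 = 23.5246
  Brand X, 30-49: 70×36/122 = 20.6557
  Brand X, 50+: 70×45/122 = 25.8197
  Brand Y, 18-29: 52×41/122 = 17.4754
  Brand Y, 30-49: 52×36/122 = 15.3443
  Brand Y, 50+: 52×45/122 = 19.1803
Contributions (O − E)²/E:
  (32 − 23.5246)²/23.5246 = 3.0535
  (8 − 20.6557)²/20.6557 = 7.7541
  (30 − 25.8197)²/25.8197 = 0.6768
  (9 − 17.4754)²/17.4754 = 4.1105
  (28 − 15.3443)²/15.3443 = 10.4382
  (15 − 19.1803)²/19.1803 = 0.9111
χ² = 3.0535 + 7.7541 + 0.6768 + 4.1105 + 10.4382 + 0.9111 = 26.944

26.944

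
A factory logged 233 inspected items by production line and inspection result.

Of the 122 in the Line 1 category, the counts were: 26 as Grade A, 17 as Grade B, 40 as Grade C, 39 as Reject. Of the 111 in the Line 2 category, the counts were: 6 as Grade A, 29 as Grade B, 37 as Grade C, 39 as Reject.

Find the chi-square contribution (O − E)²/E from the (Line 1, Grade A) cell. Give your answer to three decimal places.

Row total (Line 1) = 122; column total (Grade A) = 32; N = 233.
Expected count E = 122 × 32 / 233 = 16.7554.
Contribution = (O − E)²/E = (26 − 16.7554)² / 16.7554 = 5.101.

5.101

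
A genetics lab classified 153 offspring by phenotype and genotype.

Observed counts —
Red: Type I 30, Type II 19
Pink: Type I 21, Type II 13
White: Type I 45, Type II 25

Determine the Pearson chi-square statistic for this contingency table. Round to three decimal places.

0.134

Row totals: 49, 34, 70. Column totals: 96, 57. Grand total N = 153.
Expected counts (row total × column total / N):
  Red, Type I: 49×96/153 = 30.7451
  Red, Type II: 49×57/153 = 18.2549
  Pink, Type I: 34×96/153 = 21.3333
  Pink, Type II: 34×57/153 = 12.6667
  White, Type I: 70×96/153 = 43.9216
  White, Type II: 70×57/153 = 26.0784
Contributions (O − E)²/E:
  (30 − 30.7451)²/30.7451 = 0.0181
  (19 − 18.2549)²/18.2549 = 0.0304
  (21 − 21.3333)²/21.3333 = 0.0052
  (13 − 12.6667)²/12.6667 = 0.0088
  (45 − 43.9216)²/43.9216 = 0.0265
  (25 − 26.0784)²/26.0784 = 0.0446
χ² = 0.0181 + 0.0304 + 0.0052 + 0.0088 + 0.0265 + 0.0446 = 0.134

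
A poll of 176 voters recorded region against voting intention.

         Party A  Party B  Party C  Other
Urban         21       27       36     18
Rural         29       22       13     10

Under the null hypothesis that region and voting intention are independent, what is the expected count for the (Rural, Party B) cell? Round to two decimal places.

20.60

Row total (Rural) = 74; column total (Party B) = 49; grand total N = 176.
Expected count = (row total × column total) / N = 74 × 49 / 176 = 20.60.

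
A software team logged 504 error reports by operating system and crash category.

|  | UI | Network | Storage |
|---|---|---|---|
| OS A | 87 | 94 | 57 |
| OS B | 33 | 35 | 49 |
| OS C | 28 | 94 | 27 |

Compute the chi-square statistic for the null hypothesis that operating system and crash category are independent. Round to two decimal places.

43.55

Row totals: 238, 117, 149. Column totals: 148, 223, 133. Grand total N = 504.
Expected counts (row total × column total / N):
  OS A, UI: 238×148/504 = 69.889
  OS A, Network: 238×223/504 = 105.306
  OS A, Storage: 238×133/504 = 62.806
  OS B, UI: 117×148/504 = 34.357
  OS B, Network: 117×223/504 = 51.768
  OS B, Storage: 117×133/504 = 30.875
  OS C, UI: 149×148/504 = 43.754
  OS C, Network: 149×223/504 = 65.927
  OS C, Storage: 149×133/504 = 39.319
Contributions (O − E)²/E:
  (87 − 69.889)²/69.889 = 4.1893
  (94 − 105.306)²/105.306 = 1.2138
  (57 − 62.806)²/62.806 = 0.5367
  (33 − 34.357)²/34.357 = 0.0536
  (35 − 51.768)²/51.768 = 5.4313
  (49 − 30.875)²/30.875 = 10.6402
  (28 − 43.754)²/43.754 = 5.6724
  (94 − 65.927)²/65.927 = 11.9540
  (27 − 39.319)²/39.319 = 3.8597
χ² = 4.1893 + 1.2138 + 0.5367 + 0.0536 + 5.4313 + 10.6402 + 5.6724 + 11.9540 + 3.8597 = 43.55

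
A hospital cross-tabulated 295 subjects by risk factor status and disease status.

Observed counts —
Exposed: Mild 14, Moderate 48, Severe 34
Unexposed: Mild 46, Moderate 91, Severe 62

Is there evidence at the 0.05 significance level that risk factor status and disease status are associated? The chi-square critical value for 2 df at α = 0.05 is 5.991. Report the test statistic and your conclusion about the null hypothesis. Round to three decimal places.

Row totals: 96, 199. Column totals: 60, 139, 96. Grand total N = 295.
Expected counts (row total × column total / N):
  Exposed, Mild: 96×60/295 = 19.5254
  Exposed, Moderate: 96×139/295 = 45.2339
  Exposed, Severe: 96×96/295 = 31.2407
  Unexposed, Mild: 199×60/295 = 40.4746
  Unexposed, Moderate: 199×139/295 = 93.7661
  Unexposed, Severe: 199×96/295 = 64.7593
Contributions (O − E)²/E:
  (14 − 19.5254)²/19.5254 = 1.5636
  (48 − 45.2339)²/45.2339 = 0.1691
  (34 − 31.2407)²/31.2407 = 0.2437
  (46 − 40.4746)²/40.4746 = 0.7543
  (91 − 93.7661)²/93.7661 = 0.0816
  (62 − 64.7593)²/64.7593 = 0.1176
χ² = 1.5636 + 0.1691 + 0.2437 + 0.7543 + 0.0816 + 0.1176 = 2.930
df = (2−1)(3−1) = 2. Since 2.930 < 5.991, fail to reject the null hypothesis of independence at α = 0.05.

2.930; fail to reject H₀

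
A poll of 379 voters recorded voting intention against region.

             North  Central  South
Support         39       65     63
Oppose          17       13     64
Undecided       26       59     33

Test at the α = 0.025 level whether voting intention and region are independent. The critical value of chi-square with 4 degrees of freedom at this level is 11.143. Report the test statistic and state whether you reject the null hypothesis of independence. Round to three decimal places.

41.731; reject H₀

Row totals: 167, 94, 118. Column totals: 82, 137, 160. Grand total N = 379.
Expected counts (row total × column total / N):
  Support, North: 167×82/379 = 36.1319
  Support, Central: 167×137/379 = 60.3668
  Support, South: 167×160/379 = 70.5013
  Oppose, North: 94×82/379 = 20.3377
  Oppose, Central: 94×137/379 = 33.9789
  Oppose, South: 94×160/379 = 39.6834
  Undecided, North: 118×82/379 = 25.5303
  Undecided, Central: 118×137/379 = 42.6544
  Undecided, South: 118×160/379 = 49.8153
Contributions (O − E)²/E:
  (39 − 36.1319)²/36.1319 = 0.2277
  (65 − 60.3668)²/60.3668 = 0.3556
  (63 − 70.5013)²/70.5013 = 0.7981
  (17 − 20.3377)²/20.3377 = 0.5478
  (13 − 33.9789)²/33.9789 = 12.9526
  (64 − 39.6834)²/39.6834 = 14.9004
  (26 − 25.5303)²/25.5303 = 0.0086
  (59 − 42.6544)²/42.6544 = 6.2638
  (33 − 49.8153)²/49.8153 = 5.6761
χ² = 0.2277 + 0.3556 + 0.7981 + 0.5478 + 12.9526 + 14.9004 + 0.0086 + 6.2638 + 5.6761 = 41.731
df = (3−1)(3−1) = 4. Since 41.731 > 11.143, reject the null hypothesis of independence at α = 0.025.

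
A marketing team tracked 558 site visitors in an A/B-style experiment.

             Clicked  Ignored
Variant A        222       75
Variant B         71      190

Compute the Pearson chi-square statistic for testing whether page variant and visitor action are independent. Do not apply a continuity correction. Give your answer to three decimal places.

125.926

Row totals: 297, 261. Column totals: 293, 265. Grand total N = 558.
Expected counts (row total × column total / N):
  Variant A, Clicked: 297×293/558 = 155.9516
  Variant A, Ignored: 297×265/558 = 141.0484
  Variant B, Clicked: 261×293/558 = 137.0484
  Variant B, Ignored: 261×265/558 = 123.9516
Contributions (O − E)²/E:
  (222 − 155.9516)²/155.9516 = 27.9727
  (75 − 141.0484)²/141.0484 = 30.9283
  (71 − 137.0484)²/137.0484 = 31.8310
  (190 − 123.9516)²/123.9516 = 35.1943
χ² = 27.9727 + 30.9283 + 31.8310 + 35.1943 = 125.926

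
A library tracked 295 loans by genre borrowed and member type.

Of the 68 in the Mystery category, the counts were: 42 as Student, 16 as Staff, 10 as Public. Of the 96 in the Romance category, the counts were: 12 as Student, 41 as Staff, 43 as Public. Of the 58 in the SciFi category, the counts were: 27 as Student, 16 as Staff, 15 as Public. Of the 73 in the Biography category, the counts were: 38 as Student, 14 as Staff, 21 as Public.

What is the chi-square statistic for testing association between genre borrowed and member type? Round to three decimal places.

51.029

Row totals: 68, 96, 58, 73. Column totals: 119, 87, 89. Grand total N = 295.
Expected counts (row total × column total / N):
  Mystery, Student: 68×119/295 = 27.4305
  Mystery, Staff: 68×87/295 = 20.0542
  Mystery, Public: 68×89/295 = 20.5153
  Romance, Student: 96×119/295 = 38.7254
  Romance, Staff: 96×87/295 = 28.3119
  Romance, Public: 96×89/295 = 28.9627
  SciFi, Student: 58×119/295 = 23.3966
  SciFi, Staff: 58×87/295 = 17.1051
  SciFi, Public: 58×89/295 = 17.4983
  Biography, Student: 73×119/295 = 29.4475
  Biography, Staff: 73×87/295 = 21.5288
  Biography, Public: 73×89/295 = 22.0237
Contributions (O − E)²/E:
  (42 − 27.4305)²/27.4305 = 7.7385
  (16 − 20.0542)²/20.0542 = 0.8196
  (10 − 20.5153)²/20.5153 = 5.3897
  (12 − 38.7254)²/38.7254 = 18.4439
  (41 − 28.3119)²/28.3119 = 5.6862
  (43 − 28.9627)²/28.9627 = 6.8034
  (27 − 23.3966)²/23.3966 = 0.5550
  (16 − 17.1051)²/17.1051 = 0.0714
  (15 − 17.4983)²/17.4983 = 0.3567
  (38 − 29.4475)²/29.4475 = 2.4839
  (14 − 21.5288)²/21.5288 = 2.6329
  (21 − 22.0237)²/22.0237 = 0.0476
χ² = 7.7385 + 0.8196 + 5.3897 + 18.4439 + 5.6862 + 6.8034 + 0.5550 + 0.0714 + 0.3567 + 2.4839 + 2.6329 + 0.0476 = 51.029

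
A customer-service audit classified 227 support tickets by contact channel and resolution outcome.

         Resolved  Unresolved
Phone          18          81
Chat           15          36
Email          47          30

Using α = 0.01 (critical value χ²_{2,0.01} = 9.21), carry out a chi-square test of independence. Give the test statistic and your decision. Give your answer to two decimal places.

35.84; reject H₀

Row totals: 99, 51, 77. Column totals: 80, 147. Grand total N = 227.
Expected counts (row total × column total / N):
  Phone, Resolved: 99×80/227 = 34.890
  Phone, Unresolved: 99×147/227 = 64.110
  Chat, Resolved: 51×80/227 = 17.974
  Chat, Unresolved: 51×147/227 = 33.026
  Email, Resolved: 77×80/227 = 27.137
  Email, Unresolved: 77×147/227 = 49.863
Contributions (O − E)²/E:
  (18 − 34.890)²/34.890 = 8.1763
  (81 − 64.110)²/64.110 = 4.4497
  (15 − 17.974)²/17.974 = 0.4921
  (36 − 33.026)²/33.026 = 0.2678
  (47 − 27.137)²/27.137 = 14.5388
  (30 − 49.863)²/49.863 = 7.9125
χ² = 8.1763 + 4.4497 + 0.4921 + 0.2678 + 14.5388 + 7.9125 = 35.84
df = (3−1)(2−1) = 2. Since 35.84 > 9.21, reject the null hypothesis of independence at α = 0.01.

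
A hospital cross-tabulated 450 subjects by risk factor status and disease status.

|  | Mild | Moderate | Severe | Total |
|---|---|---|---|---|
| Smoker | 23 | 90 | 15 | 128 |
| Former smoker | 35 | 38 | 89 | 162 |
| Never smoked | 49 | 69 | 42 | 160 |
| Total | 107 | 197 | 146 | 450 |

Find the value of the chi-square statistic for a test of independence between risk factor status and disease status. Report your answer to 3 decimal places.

85.279

Grand total N = 450.
Expected counts (row total × column total / N):
  Smoker, Mild: 128×107/450 = 30.43556
  Smoker, Moderate: 128×197/450 = 56.03556
  Smoker, Severe: 128×146/450 = 41.52889
  Former smoker, Mild: 162×107/450 = 38.52000
  Former smoker, Moderate: 162×197/450 = 70.92000
  Former smoker, Severe: 162×146/450 = 52.56000
  Never smoked, Mild: 160×107/450 = 38.04444
  Never smoked, Moderate: 160×197/450 = 70.04444
  Never smoked, Severe: 160×146/450 = 51.91111
Contributions (O − E)²/E:
  (23 − 30.43556)²/30.43556 = 1.8165
  (90 − 56.03556)²/56.03556 = 20.5866
  (15 − 41.52889)²/41.52889 = 16.9468
  (35 − 38.52000)²/38.52000 = 0.3217
  (38 − 70.92000)²/70.92000 = 15.2810
  (89 − 52.56000)²/52.56000 = 25.2640
  (49 − 38.04444)²/38.04444 = 3.1548
  (69 − 70.04444)²/70.04444 = 0.0156
  (42 − 51.91111)²/51.91111 = 1.8923
χ² = 1.8165 + 20.5866 + 16.9468 + 0.3217 + 15.2810 + 25.2640 + 3.1548 + 0.0156 + 1.8923 = 85.279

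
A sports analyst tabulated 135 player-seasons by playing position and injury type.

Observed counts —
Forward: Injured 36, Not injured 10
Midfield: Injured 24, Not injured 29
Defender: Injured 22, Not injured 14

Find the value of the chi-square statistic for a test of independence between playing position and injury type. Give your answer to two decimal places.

11.23

Row totals: 46, 53, 36. Column totals: 82, 53. Grand total N = 135.
Expected counts (row total × column total / N):
  Forward, Injured: 46×82/135 = 27.9407
  Forward, Not injured: 46×53/135 = 18.0593
  Midfield, Injured: 53×82/135 = 32.1926
  Midfield, Not injured: 53×53/135 = 20.8074
  Defender, Injured: 36×82/135 = 21.8667
  Defender, Not injured: 36×53/135 = 14.1333
Contributions (O − E)²/E:
  (36 − 27.9407)²/27.9407 = 2.3246
  (10 − 18.0593)²/18.0593 = 3.5966
  (24 − 32.1926)²/32.1926 = 2.0849
  (29 − 20.8074)²/20.8074 = 3.2257
  (22 − 21.8667)²/21.8667 = 0.0008
  (14 − 14.1333)²/14.1333 = 0.0013
χ² = 2.3246 + 3.5966 + 2.0849 + 3.2257 + 0.0008 + 0.0013 = 11.23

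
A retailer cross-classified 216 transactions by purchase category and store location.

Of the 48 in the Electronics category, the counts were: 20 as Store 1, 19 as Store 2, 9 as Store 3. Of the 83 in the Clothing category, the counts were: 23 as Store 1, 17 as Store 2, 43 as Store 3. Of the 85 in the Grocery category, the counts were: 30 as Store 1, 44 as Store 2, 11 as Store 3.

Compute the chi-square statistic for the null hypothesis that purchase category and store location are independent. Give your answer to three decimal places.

Row totals: 48, 83, 85. Column totals: 73, 80, 63. Grand total N = 216.
Expected counts (row total × column total / N):
  Electronics, Store 1: 48×73/216 = 16.2222
  Electronics, Store 2: 48×80/216 = 17.7778
  Electronics, Store 3: 48×63/216 = 14.0000
  Clothing, Store 1: 83×73/216 = 28.0509
  Clothing, Store 2: 83×80/216 = 30.7407
  Clothing, Store 3: 83×63/216 = 24.2083
  Grocery, Store 1: 85×73/216 = 28.7269
  Grocery, Store 2: 85×80/216 = 31.4815
  Grocery, Store 3: 85×63/216 = 24.7917
Contributions (O − E)²/E:
  (20 − 16.2222)²/16.2222 = 0.8798
  (19 − 17.7778)²/17.7778 = 0.0840
  (9 − 14.0000)²/14.0000 = 1.7857
  (23 − 28.0509)²/28.0509 = 0.9095
  (17 − 30.7407)²/30.7407 = 6.1419
  (43 − 24.2083)²/24.2083 = 14.5871
  (30 − 28.7269)²/28.7269 = 0.0564
  (44 − 31.4815)²/31.4815 = 4.9779
  (11 − 24.7917)²/24.7917 = 7.6724
χ² = 0.8798 + 0.0840 + 1.7857 + 0.9095 + 6.1419 + 14.5871 + 0.0564 + 4.9779 + 7.6724 = 37.095

37.095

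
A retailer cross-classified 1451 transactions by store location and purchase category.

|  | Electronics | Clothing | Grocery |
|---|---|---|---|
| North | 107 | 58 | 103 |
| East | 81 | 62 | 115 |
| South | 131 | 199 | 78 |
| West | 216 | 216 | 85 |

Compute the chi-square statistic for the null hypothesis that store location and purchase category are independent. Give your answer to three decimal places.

Row totals: 268, 258, 408, 517. Column totals: 535, 535, 381. Grand total N = 1451.
Expected counts (row total × column total / N):
  North, Electronics: 268×535/1451 = 98.81461
  North, Clothing: 268×535/1451 = 98.81461
  North, Grocery: 268×381/1451 = 70.37078
  East, Electronics: 258×535/1451 = 95.12750
  East, Clothing: 258×535/1451 = 95.12750
  East, Grocery: 258×381/1451 = 67.74500
  South, Electronics: 408×535/1451 = 150.43418
  South, Clothing: 408×535/1451 = 150.43418
  South, Grocery: 408×381/1451 = 107.13163
  West, Electronics: 517×535/1451 = 190.62371
  West, Clothing: 517×535/1451 = 190.62371
  West, Grocery: 517×381/1451 = 135.75258
Contributions (O − E)²/E:
  (107 − 98.81461)²/98.81461 = 0.6780
  (58 − 98.81461)²/98.81461 = 16.8582
  (103 − 70.37078)²/70.37078 = 15.1294
  (81 − 95.12750)²/95.12750 = 2.0981
  (62 − 95.12750)²/95.12750 = 11.5364
  (115 − 67.74500)²/67.74500 = 32.9624
  (131 − 150.43418)²/150.43418 = 2.5106
  (199 − 150.43418)²/150.43418 = 15.6789
  (78 − 107.13163)²/107.13163 = 7.9216
  (216 − 190.62371)²/190.62371 = 3.3782
  (216 − 190.62371)²/190.62371 = 3.3782
  (85 − 135.75258)²/135.75258 = 18.9744
χ² = 0.6780 + 16.8582 + 15.1294 + 2.0981 + 11.5364 + 32.9624 + 2.5106 + 15.6789 + 7.9216 + 3.3782 + 3.3782 + 18.9744 = 131.104

131.104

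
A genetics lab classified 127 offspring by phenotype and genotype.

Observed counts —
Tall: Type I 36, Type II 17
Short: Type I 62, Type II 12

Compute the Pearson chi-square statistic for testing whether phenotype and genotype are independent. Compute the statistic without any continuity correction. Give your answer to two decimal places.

Row totals: 53, 74. Column totals: 98, 29. Grand total N = 127.
Expected counts (row total × column total / N):
  Tall, Type I: 53×98/127 = 40.898
  Tall, Type II: 53×29/127 = 12.102
  Short, Type I: 74×98/127 = 57.102
  Short, Type II: 74×29/127 = 16.898
Contributions (O − E)²/E:
  (36 − 40.898)²/40.898 = 0.5866
  (17 − 12.102)²/12.102 = 1.9824
  (62 − 57.102)²/57.102 = 0.4201
  (12 − 16.898)²/16.898 = 1.4197
χ² = 0.5866 + 1.9824 + 0.4201 + 1.4197 = 4.41

4.41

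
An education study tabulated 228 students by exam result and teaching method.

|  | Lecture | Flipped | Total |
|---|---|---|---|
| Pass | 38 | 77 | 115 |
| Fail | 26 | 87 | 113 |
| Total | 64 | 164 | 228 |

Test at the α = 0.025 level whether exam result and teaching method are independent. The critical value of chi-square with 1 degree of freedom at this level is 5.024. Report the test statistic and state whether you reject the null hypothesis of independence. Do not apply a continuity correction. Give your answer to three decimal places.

Grand total N = 228.
Expected counts (row total × column total / N):
  Pass, Lecture: 115×64/228 = 32.2807
  Pass, Flipped: 115×164/228 = 82.7193
  Fail, Lecture: 113×64/228 = 31.7193
  Fail, Flipped: 113×164/228 = 81.2807
Contributions (O − E)²/E:
  (38 − 32.2807)²/32.2807 = 1.0133
  (77 − 82.7193)²/82.7193 = 0.3954
  (26 − 31.7193)²/31.7193 = 1.0312
  (87 − 81.2807)²/81.2807 = 0.4024
χ² = 1.0133 + 0.3954 + 1.0312 + 0.4024 = 2.842
df = (2−1)(2−1) = 1. Since 2.842 < 5.024, fail to reject the null hypothesis of independence at α = 0.025.

2.842; fail to reject H₀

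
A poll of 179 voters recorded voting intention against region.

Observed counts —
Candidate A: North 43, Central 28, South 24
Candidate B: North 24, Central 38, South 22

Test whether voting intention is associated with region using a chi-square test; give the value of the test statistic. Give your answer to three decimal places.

Row totals: 95, 84. Column totals: 67, 66, 46. Grand total N = 179.
Expected counts (row total × column total / N):
  Candidate A, North: 95×67/179 = 35.5587
  Candidate A, Central: 95×66/179 = 35.0279
  Candidate A, South: 95×46/179 = 24.4134
  Candidate B, North: 84×67/179 = 31.4413
  Candidate B, Central: 84×66/179 = 30.9721
  Candidate B, South: 84×46/179 = 21.5866
Contributions (O − E)²/E:
  (43 − 35.5587)²/35.5587 = 1.5572
  (28 − 35.0279)²/35.0279 = 1.4101
  (24 − 24.4134)²/24.4134 = 0.0070
  (24 − 31.4413)²/31.4413 = 1.7612
  (38 − 30.9721)²/30.9721 = 1.5947
  (22 − 21.5866)²/21.5866 = 0.0079
χ² = 1.5572 + 1.4101 + 0.0070 + 1.7612 + 1.5947 + 0.0079 = 6.338

6.338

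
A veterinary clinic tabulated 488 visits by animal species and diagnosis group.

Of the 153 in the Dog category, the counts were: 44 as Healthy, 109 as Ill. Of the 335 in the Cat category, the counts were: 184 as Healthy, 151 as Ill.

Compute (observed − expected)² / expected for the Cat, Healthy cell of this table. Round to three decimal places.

4.826

Row total (Cat) = 335; column total (Healthy) = 228; N = 488.
Expected count E = 335 × 228 / 488 = 156.5164.
Contribution = (O − E)²/E = (184 − 156.5164)² / 156.5164 = 4.826.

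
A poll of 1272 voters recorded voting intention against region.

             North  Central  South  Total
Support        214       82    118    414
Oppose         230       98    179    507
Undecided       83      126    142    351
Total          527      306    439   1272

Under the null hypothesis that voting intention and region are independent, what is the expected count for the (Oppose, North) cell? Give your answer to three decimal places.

210.054

Row total (Oppose) = 507; column total (North) = 527; grand total N = 1272.
Expected count = (row total × column total) / N = 507 × 527 / 1272 = 210.054.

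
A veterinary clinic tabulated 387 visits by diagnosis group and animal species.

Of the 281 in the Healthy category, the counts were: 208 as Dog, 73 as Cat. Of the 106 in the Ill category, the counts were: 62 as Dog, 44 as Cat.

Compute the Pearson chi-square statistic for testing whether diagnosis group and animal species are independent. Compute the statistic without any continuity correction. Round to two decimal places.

8.80

Row totals: 281, 106. Column totals: 270, 117. Grand total N = 387.
Expected counts (row total × column total / N):
  Healthy, Dog: 281×270/387 = 196.047
  Healthy, Cat: 281×117/387 = 84.953
  Ill, Dog: 106×270/387 = 73.953
  Ill, Cat: 106×117/387 = 32.047
Contributions (O − E)²/E:
  (208 − 196.047)²/196.047 = 0.7288
  (73 − 84.953)²/84.953 = 1.6818
  (62 − 73.953)²/73.953 = 1.9320
  (44 − 32.047)²/32.047 = 4.4583
χ² = 0.7288 + 1.6818 + 1.9320 + 4.4583 = 8.80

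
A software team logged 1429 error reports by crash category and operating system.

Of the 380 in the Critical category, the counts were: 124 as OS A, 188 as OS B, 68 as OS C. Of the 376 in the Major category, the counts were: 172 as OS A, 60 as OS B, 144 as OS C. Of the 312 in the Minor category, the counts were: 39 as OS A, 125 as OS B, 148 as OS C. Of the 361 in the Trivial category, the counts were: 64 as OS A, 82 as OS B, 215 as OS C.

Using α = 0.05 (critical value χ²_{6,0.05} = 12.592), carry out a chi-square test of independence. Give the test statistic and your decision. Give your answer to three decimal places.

253.770; reject H₀

Row totals: 380, 376, 312, 361. Column totals: 399, 455, 575. Grand total N = 1429.
Expected counts (row total × column total / N):
  Critical, OS A: 380×399/1429 = 106.1022
  Critical, OS B: 380×455/1429 = 120.9937
  Critical, OS C: 380×575/1429 = 152.9041
  Major, OS A: 376×399/1429 = 104.9853
  Major, OS B: 376×455/1429 = 119.7201
  Major, OS C: 376×575/1429 = 151.2946
  Minor, OS A: 312×399/1429 = 87.1155
  Minor, OS B: 312×455/1429 = 99.3422
  Minor, OS C: 312×575/1429 = 125.5423
  Trivial, OS A: 361×399/1429 = 100.7971
  Trivial, OS B: 361×455/1429 = 114.9440
  Trivial, OS C: 361×575/1429 = 145.2589
Contributions (O − E)²/E:
  (124 − 106.1022)²/106.1022 = 3.0191
  (188 − 120.9937)²/120.9937 = 37.1081
  (68 − 152.9041)²/152.9041 = 47.1453
  (172 − 104.9853)²/104.9853 = 42.7771
  (60 − 119.7201)²/119.7201 = 29.7902
  (144 − 151.2946)²/151.2946 = 0.3517
  (39 − 87.1155)²/87.1155 = 26.5751
  (125 − 99.3422)²/99.3422 = 6.6268
  (148 − 125.5423)²/125.5423 = 4.0174
  (64 − 100.7971)²/100.7971 = 13.4332
  (82 − 114.9440)²/114.9440 = 9.4421
  (215 − 145.2589)²/145.2589 = 33.4838
χ² = 3.0191 + 37.1081 + 47.1453 + 42.7771 + 29.7902 + 0.3517 + 26.5751 + 6.6268 + 4.0174 + 13.4332 + 9.4421 + 33.4838 = 253.770
df = (4−1)(3−1) = 6. Since 253.770 > 12.592, reject the null hypothesis of independence at α = 0.05.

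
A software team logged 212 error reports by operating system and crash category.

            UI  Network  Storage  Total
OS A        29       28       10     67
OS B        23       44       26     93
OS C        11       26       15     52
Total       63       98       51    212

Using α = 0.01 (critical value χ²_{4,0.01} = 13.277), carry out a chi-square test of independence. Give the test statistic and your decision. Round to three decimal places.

Grand total N = 212.
Expected counts (row total × column total / N):
  OS A, UI: 67×63/212 = 19.9104
  OS A, Network: 67×98/212 = 30.9717
  OS A, Storage: 67×51/212 = 16.1179
  OS B, UI: 93×63/212 = 27.6368
  OS B, Network: 93×98/212 = 42.9906
  OS B, Storage: 93×51/212 = 22.3726
  OS C, UI: 52×63/212 = 15.4528
  OS C, Network: 52×98/212 = 24.0377
  OS C, Storage: 52×51/212 = 12.5094
Contributions (O − E)²/E:
  (29 − 19.9104)²/19.9104 = 4.1496
  (28 − 30.9717)²/30.9717 = 0.2851
  (10 − 16.1179)²/16.1179 = 2.3222
  (23 − 27.6368)²/27.6368 = 0.7779
  (44 − 42.9906)²/42.9906 = 0.0237
  (26 − 22.3726)²/22.3726 = 0.5881
  (11 − 15.4528)²/15.4528 = 1.2831
  (26 − 24.0377)²/24.0377 = 0.1602
  (15 − 12.5094)²/12.5094 = 0.4959
χ² = 4.1496 + 0.2851 + 2.3222 + 0.7779 + 0.0237 + 0.5881 + 1.2831 + 0.1602 + 0.4959 = 10.086
df = (3−1)(3−1) = 4. Since 10.086 < 13.277, fail to reject the null hypothesis of independence at α = 0.01.

10.086; fail to reject H₀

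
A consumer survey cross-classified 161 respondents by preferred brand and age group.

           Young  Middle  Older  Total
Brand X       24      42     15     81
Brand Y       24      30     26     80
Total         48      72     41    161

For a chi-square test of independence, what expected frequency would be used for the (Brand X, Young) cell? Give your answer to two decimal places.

Row total (Brand X) = 81; column total (Young) = 48; grand total N = 161.
Expected count = (row total × column total) / N = 81 × 48 / 161 = 24.15.

24.15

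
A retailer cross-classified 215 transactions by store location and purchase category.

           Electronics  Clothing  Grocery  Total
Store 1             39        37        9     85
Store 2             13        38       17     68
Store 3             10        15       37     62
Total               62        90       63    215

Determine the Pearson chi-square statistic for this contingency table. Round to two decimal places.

Grand total N = 215.
Expected counts (row total × column total / N):
  Store 1, Electronics: 85×62/215 = 24.512
  Store 1, Clothing: 85×90/215 = 35.581
  Store 1, Grocery: 85×63/215 = 24.907
  Store 2, Electronics: 68×62/215 = 19.609
  Store 2, Clothing: 68×90/215 = 28.465
  Store 2, Grocery: 68×63/215 = 19.926
  Store 3, Electronics: 62×62/215 = 17.879
  Store 3, Clothing: 62×90/215 = 25.953
  Store 3, Grocery: 62×63/215 = 18.167
Contributions (O − E)²/E:
  (39 − 24.512)²/24.512 = 8.5632
  (37 − 35.581)²/35.581 = 0.0566
  (9 − 24.907)²/24.907 = 10.1591
  (13 − 19.609)²/19.609 = 2.2275
  (38 − 28.465)²/28.465 = 3.1940
  (17 − 19.926)²/19.926 = 0.4297
  (10 − 17.879)²/17.879 = 3.4722
  (15 − 25.953)²/25.953 = 4.6225
  (37 − 18.167)²/18.167 = 19.5234
χ² = 8.5632 + 0.0566 + 10.1591 + 2.2275 + 3.1940 + 0.4297 + 3.4722 + 4.6225 + 19.5234 = 52.25

52.25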